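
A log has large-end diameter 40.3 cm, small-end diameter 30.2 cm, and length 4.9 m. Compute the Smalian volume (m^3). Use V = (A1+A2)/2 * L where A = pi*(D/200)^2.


Smalian: V = (A1 + A2)/2 * L,  A = pi*(D/200)^2
A1 = pi*(40.3/200)^2 = 0.127556 m^2
A2 = pi*(30.2/200)^2 = 0.071631 m^2
V = (0.127556+0.071631)/2*4.9 = 0.488 m^3

0.488


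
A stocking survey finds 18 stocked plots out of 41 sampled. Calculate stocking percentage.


Formula: Stocking % = stocked plots / total plots * 100
Stocking = 18 / 41 * 100
Stocking = 0.439 * 100 = 43.9%

43.9


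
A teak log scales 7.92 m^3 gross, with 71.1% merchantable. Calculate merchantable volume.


Formula: MV = V_total * (merchantable_pct / 100)
Merchantable fraction = 71.1% / 100 = 0.711
MV = 7.92 m^3 * 0.711 = 5.631 m^3

5.631


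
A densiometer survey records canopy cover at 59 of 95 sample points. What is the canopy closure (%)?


Formula: Canopy closure = covered points / total points * 100
Closure = 59 / 95 * 100
Closure = 0.6211 * 100 = 62.1%

62.1


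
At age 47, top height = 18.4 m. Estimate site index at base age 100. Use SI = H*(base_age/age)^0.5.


Formula: SI = H_dom * (base_age / age)^0.5
Age ratio = 100 / 47 = 2.12766
sqrt(age_ratio) = 1.45865
SI = 18.4 * 1.45865 = 26.8 m

26.8


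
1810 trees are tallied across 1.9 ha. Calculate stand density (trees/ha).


Formula: Stand Density = N_trees / Area_ha
Density = 1810 trees / 1.9 ha
Density = 953 trees/ha

953


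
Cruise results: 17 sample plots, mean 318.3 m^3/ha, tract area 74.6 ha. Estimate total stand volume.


Formula: Total Volume = Mean Volume per ha * Total Area
Total Volume = 318.3 m^3/ha * 74.6 ha
Total Volume = 23745 m^3

23745


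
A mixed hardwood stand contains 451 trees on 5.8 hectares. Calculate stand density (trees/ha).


Formula: Stand Density = N_trees / Area_ha
Density = 451 trees / 5.8 ha
Density = 78 trees/ha

78


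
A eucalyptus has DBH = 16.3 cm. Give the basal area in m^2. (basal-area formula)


Formula: BA = pi * (DBH/2)^2 / 10000  (cm^2 to m^2)
Radius = DBH/2 = 16.3/2 = 8.15 cm
BA = pi * 8.15^2 / 10000
   = 208.6724 cm^2 / 10000
   = 0.0209 m^2

0.0209


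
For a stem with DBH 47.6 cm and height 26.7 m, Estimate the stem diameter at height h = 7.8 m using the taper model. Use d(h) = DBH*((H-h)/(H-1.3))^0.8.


Taper: d(h) = DBH * ((H - h) / (H - 1.3))^0.8
Numerator = H - h = 26.7 - 7.8 = 18.9 m
Denominator = H - 1.3 = 26.7 - 1.3 = 25.4 m
Ratio = 18.9 / 25.4 = 0.74409
d = 47.6 * 0.74409^0.8 = 37.6 cm

37.6


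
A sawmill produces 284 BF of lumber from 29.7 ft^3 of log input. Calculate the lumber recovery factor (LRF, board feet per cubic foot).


Formula: LRF = Lumber Output (BF) / Log Input (ft^3)
LRF = 284 BF / 29.7 ft^3
LRF = 9.56 BF/ft^3

9.56


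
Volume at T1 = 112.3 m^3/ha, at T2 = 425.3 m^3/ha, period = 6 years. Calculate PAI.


Formula: PAI = (V_T2 - V_T1) / (T2 - T1)
Volume increment = 425.3 - 112.3 = 313.0 m^3/ha
PAI = 313.0 / 6 = 52.17 m^3/ha/year

52.17


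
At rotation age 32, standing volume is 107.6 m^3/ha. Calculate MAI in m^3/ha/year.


Formula: MAI = Total Volume / Stand Age
MAI = 107.6 m^3/ha / 32 years
MAI = 3.36 m^3/ha/year

3.36


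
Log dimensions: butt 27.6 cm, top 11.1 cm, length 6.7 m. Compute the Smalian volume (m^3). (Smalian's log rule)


Smalian: V = (A1 + A2)/2 * L,  A = pi*(D/200)^2
A1 = pi*(27.6/200)^2 = 0.059828 m^2
A2 = pi*(11.1/200)^2 = 0.009677 m^2
V = (0.059828+0.009677)/2*6.7 = 0.2328 m^3

0.2328


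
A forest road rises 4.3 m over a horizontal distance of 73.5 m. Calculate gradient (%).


Formula: Gradient = rise / run * 100
Gradient = 4.3 / 73.5 * 100 = 5.9%

5.9


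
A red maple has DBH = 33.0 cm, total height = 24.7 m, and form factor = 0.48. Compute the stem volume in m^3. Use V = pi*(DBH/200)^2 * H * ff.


Formula: V = pi * (DBH/200)^2 * H * ff
Radius = DBH/200 = 33.0/200 = 0.165 m
Radius^2 = 0.165^2 = 0.027225 m^2
V = pi * 0.027225 * 24.7 * 0.48
V = 1.014 m^3

1.014


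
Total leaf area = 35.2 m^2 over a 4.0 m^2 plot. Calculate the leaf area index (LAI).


Formula: LAI = total leaf area / ground area  (dimensionless)
LAI = 35.2 m^2 / 4.0 m^2
LAI = 8.8

8.8


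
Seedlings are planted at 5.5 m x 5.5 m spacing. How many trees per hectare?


Formula: TPH = 10000 m^2/ha / (spacing_x * spacing_y)
Area per tree = 5.5 m * 5.5 m = 30.25 m^2
TPH = 10000 / 30.25 = 331 trees/ha

331


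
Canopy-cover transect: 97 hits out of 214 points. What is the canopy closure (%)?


Formula: Canopy closure = covered points / total points * 100
Closure = 97 / 214 * 100
Closure = 0.4533 * 100 = 45.3%

45.3


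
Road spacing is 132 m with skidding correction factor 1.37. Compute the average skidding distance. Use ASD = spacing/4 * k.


Formula: ASD = (spacing / 4) * correction
Uncorrected distance = spacing / 4 = 132 / 4 = 33 m
ASD = 33 * 1.37 = 45 m

45


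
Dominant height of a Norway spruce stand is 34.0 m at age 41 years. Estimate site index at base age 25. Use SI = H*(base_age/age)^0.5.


Formula: SI = H_dom * (base_age / age)^0.5
Age ratio = 25 / 41 = 0.60976
sqrt(age_ratio) = 0.78087
SI = 34.0 * 0.78087 = 26.5 m

26.5


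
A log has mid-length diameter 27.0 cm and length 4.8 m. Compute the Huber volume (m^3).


Huber: V = Am * L,  Am = pi*(Dm/200)^2
Am = pi*(27.0/200)^2 = 0.057256 m^2
V = 0.057256*4.8 = 0.2748 m^3

0.2748


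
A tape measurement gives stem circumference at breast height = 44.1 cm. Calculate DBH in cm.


Formula: DBH = C / pi
DBH = 44.1 / pi
pi = 3.14159...
DBH = 14.0 cm

14.0


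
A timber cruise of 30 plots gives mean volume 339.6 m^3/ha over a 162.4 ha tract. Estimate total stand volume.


Formula: Total Volume = Mean Volume per ha * Total Area
Total Volume = 339.6 m^3/ha * 162.4 ha
Total Volume = 55151 m^3

55151


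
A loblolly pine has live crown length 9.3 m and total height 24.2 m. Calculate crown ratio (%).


Formula: Crown Ratio = (Crown Length / Total Height) * 100
CR = (9.3 m / 24.2 m) * 100
CR = 0.3843 * 100 = 38.4%

38.4


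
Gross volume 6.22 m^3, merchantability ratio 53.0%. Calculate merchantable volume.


Formula: MV = V_total * (merchantable_pct / 100)
Merchantable fraction = 53.0% / 100 = 0.53
MV = 6.22 m^3 * 0.53 = 3.297 m^3

3.297


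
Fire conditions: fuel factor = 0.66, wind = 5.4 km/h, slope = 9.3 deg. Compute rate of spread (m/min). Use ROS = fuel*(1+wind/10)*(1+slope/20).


Formula: ROS = fuel * (1 + wind/10) * (1 + slope/20)
Wind factor = 1 + 5.4/10 = 1.54
Slope factor = 1 + 9.3/20 = 1.465
ROS = 0.66 * 1.54 * 1.465 = 1.49 m/min

1.49


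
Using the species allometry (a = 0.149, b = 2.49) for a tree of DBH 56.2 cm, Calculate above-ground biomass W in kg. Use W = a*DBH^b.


Formula: W = a * DBH^b  (allometric power law)
DBH^b = 56.2^2.49 = 22742.7735
W = 0.149 * 22742.7735 = 3388.7 kg

3388.7


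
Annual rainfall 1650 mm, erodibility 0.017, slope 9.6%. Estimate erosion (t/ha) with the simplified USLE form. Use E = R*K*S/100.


Formula: E = R * K * S / 100  (simplified USLE)
R * K = 1650 * 0.017 = 28.05
E = 28.05 * 9.6 / 100 = 2.69 t/ha

2.69


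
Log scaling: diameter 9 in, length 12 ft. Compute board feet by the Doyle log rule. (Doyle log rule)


Doyle: BF = (D - 4)^2 * L / 16
Adjusted diameter = 9 - 4 = 5 in
(D-4)^2 = 5^2 = 25
BF = 25 * 12 / 16 = 19 BF

19


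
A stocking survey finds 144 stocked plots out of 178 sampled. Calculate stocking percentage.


Formula: Stocking % = stocked plots / total plots * 100
Stocking = 144 / 178 * 100
Stocking = 0.809 * 100 = 80.9%

80.9


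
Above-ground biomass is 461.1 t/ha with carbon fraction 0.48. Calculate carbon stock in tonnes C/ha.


Formula: Carbon Stock = Biomass * Carbon Fraction
C = 461.1 t/ha * 0.48
C = 221.3 t C/ha

221.3


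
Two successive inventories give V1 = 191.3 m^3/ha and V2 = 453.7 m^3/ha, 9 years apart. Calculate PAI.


Formula: PAI = (V_T2 - V_T1) / (T2 - T1)
Volume increment = 453.7 - 191.3 = 262.4 m^3/ha
PAI = 262.4 / 9 = 29.16 m^3/ha/year

29.16


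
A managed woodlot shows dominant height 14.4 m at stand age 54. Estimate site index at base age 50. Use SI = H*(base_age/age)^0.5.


Formula: SI = H_dom * (base_age / age)^0.5
Age ratio = 50 / 54 = 0.92593
sqrt(age_ratio) = 0.96225
SI = 14.4 * 0.96225 = 13.9 m

13.9


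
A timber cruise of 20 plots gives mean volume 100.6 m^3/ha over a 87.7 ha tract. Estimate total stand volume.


Formula: Total Volume = Mean Volume per ha * Total Area
Total Volume = 100.6 m^3/ha * 87.7 ha
Total Volume = 8823 m^3

8823


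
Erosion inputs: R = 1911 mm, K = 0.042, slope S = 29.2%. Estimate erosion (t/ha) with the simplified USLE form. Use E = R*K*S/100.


Formula: E = R * K * S / 100  (simplified USLE)
R * K = 1911 * 0.042 = 80.262
E = 80.262 * 29.2 / 100 = 23.44 t/ha

23.44


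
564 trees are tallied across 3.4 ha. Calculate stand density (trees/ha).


Formula: Stand Density = N_trees / Area_ha
Density = 564 trees / 3.4 ha
Density = 166 trees/ha

166


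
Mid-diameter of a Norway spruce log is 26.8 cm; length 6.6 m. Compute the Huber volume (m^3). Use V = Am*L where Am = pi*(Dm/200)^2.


Huber: V = Am * L,  Am = pi*(Dm/200)^2
Am = pi*(26.8/200)^2 = 0.05641 m^2
V = 0.05641*6.6 = 0.3723 m^3

0.3723


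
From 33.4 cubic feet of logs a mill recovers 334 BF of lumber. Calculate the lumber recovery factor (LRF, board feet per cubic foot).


Formula: LRF = Lumber Output (BF) / Log Input (ft^3)
LRF = 334 BF / 33.4 ft^3
LRF = 10.0 BF/ft^3

10.0


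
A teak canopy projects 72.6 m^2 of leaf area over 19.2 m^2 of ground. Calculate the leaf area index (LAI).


Formula: LAI = total leaf area / ground area  (dimensionless)
LAI = 72.6 m^2 / 19.2 m^2
LAI = 3.78

3.78


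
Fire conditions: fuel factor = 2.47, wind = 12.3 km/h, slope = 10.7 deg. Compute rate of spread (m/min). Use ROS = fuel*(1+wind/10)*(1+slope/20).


Formula: ROS = fuel * (1 + wind/10) * (1 + slope/20)
Wind factor = 1 + 12.3/10 = 2.23
Slope factor = 1 + 10.7/20 = 1.535
ROS = 2.47 * 2.23 * 1.535 = 8.45 m/min

8.45


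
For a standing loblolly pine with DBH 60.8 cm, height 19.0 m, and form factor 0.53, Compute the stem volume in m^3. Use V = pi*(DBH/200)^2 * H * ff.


Formula: V = pi * (DBH/200)^2 * H * ff
Radius = DBH/200 = 60.8/200 = 0.304 m
Radius^2 = 0.304^2 = 0.092416 m^2
V = pi * 0.092416 * 19.0 * 0.53
V = 2.924 m^3

2.924


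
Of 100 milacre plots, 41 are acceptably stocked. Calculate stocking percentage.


Formula: Stocking % = stocked plots / total plots * 100
Stocking = 41 / 100 * 100
Stocking = 0.41 * 100 = 41.0%

41.0


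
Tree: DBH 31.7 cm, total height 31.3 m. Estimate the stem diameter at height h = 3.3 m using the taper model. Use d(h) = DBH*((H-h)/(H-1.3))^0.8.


Taper: d(h) = DBH * ((H - h) / (H - 1.3))^0.8
Numerator = H - h = 31.3 - 3.3 = 28.0 m
Denominator = H - 1.3 = 31.3 - 1.3 = 30.0 m
Ratio = 28.0 / 30.0 = 0.93333
d = 31.7 * 0.93333^0.8 = 30.0 cm

30.0


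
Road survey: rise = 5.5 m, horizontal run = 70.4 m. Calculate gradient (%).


Formula: Gradient = rise / run * 100
Gradient = 5.5 / 70.4 * 100 = 7.8%

7.8


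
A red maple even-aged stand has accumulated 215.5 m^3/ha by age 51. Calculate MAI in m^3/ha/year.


Formula: MAI = Total Volume / Stand Age
MAI = 215.5 m^3/ha / 51 years
MAI = 4.23 m^3/ha/year

4.23


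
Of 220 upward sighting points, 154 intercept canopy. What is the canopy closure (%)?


Formula: Canopy closure = covered points / total points * 100
Closure = 154 / 220 * 100
Closure = 0.7 * 100 = 70.0%

70.0


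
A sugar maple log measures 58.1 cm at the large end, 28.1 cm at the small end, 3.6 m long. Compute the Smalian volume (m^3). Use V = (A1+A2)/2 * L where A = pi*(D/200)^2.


Smalian: V = (A1 + A2)/2 * L,  A = pi*(D/200)^2
A1 = pi*(58.1/200)^2 = 0.26512 m^2
A2 = pi*(28.1/200)^2 = 0.062016 m^2
V = (0.26512+0.062016)/2*3.6 = 0.5888 m^3

0.5888


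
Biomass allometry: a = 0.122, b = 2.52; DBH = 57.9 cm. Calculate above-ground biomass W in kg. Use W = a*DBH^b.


Formula: W = a * DBH^b  (allometric power law)
DBH^b = 57.9^2.52 = 27666.2298
W = 0.122 * 27666.2298 = 3375.3 kg

3375.3


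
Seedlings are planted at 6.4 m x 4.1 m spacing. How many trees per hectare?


Formula: TPH = 10000 m^2/ha / (spacing_x * spacing_y)
Area per tree = 6.4 m * 4.1 m = 26.24 m^2
TPH = 10000 / 26.24 = 381 trees/ha

381


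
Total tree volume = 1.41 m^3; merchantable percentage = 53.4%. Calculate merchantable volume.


Formula: MV = V_total * (merchantable_pct / 100)
Merchantable fraction = 53.4% / 100 = 0.534
MV = 1.41 m^3 * 0.534 = 0.753 m^3

0.753


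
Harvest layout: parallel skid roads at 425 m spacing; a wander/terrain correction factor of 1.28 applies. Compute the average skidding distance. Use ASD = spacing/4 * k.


Formula: ASD = (spacing / 4) * correction
Uncorrected distance = spacing / 4 = 425 / 4 = 106.25 m
ASD = 106.25 * 1.28 = 136 m

136


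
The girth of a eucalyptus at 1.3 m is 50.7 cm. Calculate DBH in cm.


Formula: DBH = C / pi
DBH = 50.7 / pi
pi = 3.14159...
DBH = 16.1 cm

16.1


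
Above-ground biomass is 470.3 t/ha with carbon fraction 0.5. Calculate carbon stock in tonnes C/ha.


Formula: Carbon Stock = Biomass * Carbon Fraction
C = 470.3 t/ha * 0.5
C = 235.2 t C/ha

235.2


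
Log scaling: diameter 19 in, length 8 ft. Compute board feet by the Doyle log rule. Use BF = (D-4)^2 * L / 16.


Doyle: BF = (D - 4)^2 * L / 16
Adjusted diameter = 19 - 4 = 15 in
(D-4)^2 = 15^2 = 225
BF = 225 * 8 / 16 = 113 BF

113


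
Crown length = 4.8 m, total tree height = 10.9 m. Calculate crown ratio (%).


Formula: Crown Ratio = (Crown Length / Total Height) * 100
CR = (4.8 m / 10.9 m) * 100
CR = 0.4404 * 100 = 44.0%

44.0


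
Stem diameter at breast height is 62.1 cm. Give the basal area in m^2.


Formula: BA = pi * (DBH/2)^2 / 10000  (cm^2 to m^2)
Radius = DBH/2 = 62.1/2 = 31.05 cm
BA = pi * 31.05^2 / 10000
   = 3028.8173 cm^2 / 10000
   = 0.3029 m^2

0.3029


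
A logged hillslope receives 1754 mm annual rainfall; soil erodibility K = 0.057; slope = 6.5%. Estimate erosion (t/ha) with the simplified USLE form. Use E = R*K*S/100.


Formula: E = R * K * S / 100  (simplified USLE)
R * K = 1754 * 0.057 = 99.978
E = 99.978 * 6.5 / 100 = 6.5 t/ha

6.5


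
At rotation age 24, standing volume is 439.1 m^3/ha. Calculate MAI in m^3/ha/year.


Formula: MAI = Total Volume / Stand Age
MAI = 439.1 m^3/ha / 24 years
MAI = 18.3 m^3/ha/year

18.3


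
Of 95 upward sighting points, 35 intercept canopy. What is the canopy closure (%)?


Formula: Canopy closure = covered points / total points * 100
Closure = 35 / 95 * 100
Closure = 0.3684 * 100 = 36.8%

36.8


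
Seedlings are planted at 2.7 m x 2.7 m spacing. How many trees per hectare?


Formula: TPH = 10000 m^2/ha / (spacing_x * spacing_y)
Area per tree = 2.7 m * 2.7 m = 7.29 m^2
TPH = 10000 / 7.29 = 1372 trees/ha

1372


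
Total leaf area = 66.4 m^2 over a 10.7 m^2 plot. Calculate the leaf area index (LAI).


Formula: LAI = total leaf area / ground area  (dimensionless)
LAI = 66.4 m^2 / 10.7 m^2
LAI = 6.21

6.21


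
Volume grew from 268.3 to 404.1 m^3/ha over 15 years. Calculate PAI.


Formula: PAI = (V_T2 - V_T1) / (T2 - T1)
Volume increment = 404.1 - 268.3 = 135.8 m^3/ha
PAI = 135.8 / 15 = 9.05 m^3/ha/year

9.05


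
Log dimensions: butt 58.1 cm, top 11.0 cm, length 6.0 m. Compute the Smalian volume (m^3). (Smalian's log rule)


Smalian: V = (A1 + A2)/2 * L,  A = pi*(D/200)^2
A1 = pi*(58.1/200)^2 = 0.26512 m^2
A2 = pi*(11.0/200)^2 = 0.009503 m^2
V = (0.26512+0.009503)/2*6.0 = 0.8239 m^3

0.8239


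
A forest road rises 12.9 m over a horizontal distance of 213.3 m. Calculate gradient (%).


Formula: Gradient = rise / run * 100
Gradient = 12.9 / 213.3 * 100 = 6.0%

6.0


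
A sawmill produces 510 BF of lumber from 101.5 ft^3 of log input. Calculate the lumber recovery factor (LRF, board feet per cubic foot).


Formula: LRF = Lumber Output (BF) / Log Input (ft^3)
LRF = 510 BF / 101.5 ft^3
LRF = 5.02 BF/ft^3

5.02


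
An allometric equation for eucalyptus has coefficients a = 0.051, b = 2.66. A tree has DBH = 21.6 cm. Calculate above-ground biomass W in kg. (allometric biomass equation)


Formula: W = a * DBH^b  (allometric power law)
DBH^b = 21.6^2.66 = 3545.2509
W = 0.051 * 3545.2509 = 180.8 kg

180.8


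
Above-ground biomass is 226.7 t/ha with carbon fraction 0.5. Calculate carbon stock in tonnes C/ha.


Formula: Carbon Stock = Biomass * Carbon Fraction
C = 226.7 t/ha * 0.5
C = 113.4 t C/ha

113.4


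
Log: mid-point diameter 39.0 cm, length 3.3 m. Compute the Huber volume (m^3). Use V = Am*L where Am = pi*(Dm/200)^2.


Huber: V = Am * L,  Am = pi*(Dm/200)^2
Am = pi*(39.0/200)^2 = 0.119459 m^2
V = 0.119459*3.3 = 0.3942 m^3

0.3942


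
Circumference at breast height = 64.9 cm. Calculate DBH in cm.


Formula: DBH = C / pi
DBH = 64.9 / pi
pi = 3.14159...
DBH = 20.7 cm

20.7


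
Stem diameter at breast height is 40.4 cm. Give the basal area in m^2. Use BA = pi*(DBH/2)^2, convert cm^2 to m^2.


Formula: BA = pi * (DBH/2)^2 / 10000  (cm^2 to m^2)
Radius = DBH/2 = 40.4/2 = 20.2 cm
BA = pi * 20.2^2 / 10000
   = 1281.8955 cm^2 / 10000
   = 0.1282 m^2

0.1282


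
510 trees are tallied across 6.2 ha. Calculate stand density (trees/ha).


Formula: Stand Density = N_trees / Area_ha
Density = 510 trees / 6.2 ha
Density = 82 trees/ha

82


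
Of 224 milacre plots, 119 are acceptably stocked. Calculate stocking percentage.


Formula: Stocking % = stocked plots / total plots * 100
Stocking = 119 / 224 * 100
Stocking = 0.5312 * 100 = 53.1%

53.1


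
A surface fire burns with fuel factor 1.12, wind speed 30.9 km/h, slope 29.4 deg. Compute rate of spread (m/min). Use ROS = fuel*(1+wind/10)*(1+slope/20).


Formula: ROS = fuel * (1 + wind/10) * (1 + slope/20)
Wind factor = 1 + 30.9/10 = 4.09
Slope factor = 1 + 29.4/20 = 2.47
ROS = 1.12 * 4.09 * 2.47 = 11.31 m/min

11.31


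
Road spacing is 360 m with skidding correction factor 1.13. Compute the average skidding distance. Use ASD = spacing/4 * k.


Formula: ASD = (spacing / 4) * correction
Uncorrected distance = spacing / 4 = 360 / 4 = 90 m
ASD = 90 * 1.13 = 102 m

102


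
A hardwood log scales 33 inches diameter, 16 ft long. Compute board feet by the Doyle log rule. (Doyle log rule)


Doyle: BF = (D - 4)^2 * L / 16
Adjusted diameter = 33 - 4 = 29 in
(D-4)^2 = 29^2 = 841
BF = 841 * 16 / 16 = 841 BF

841


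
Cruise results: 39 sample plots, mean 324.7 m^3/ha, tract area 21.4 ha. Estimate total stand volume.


Formula: Total Volume = Mean Volume per ha * Total Area
Total Volume = 324.7 m^3/ha * 21.4 ha
Total Volume = 6949 m^3

6949


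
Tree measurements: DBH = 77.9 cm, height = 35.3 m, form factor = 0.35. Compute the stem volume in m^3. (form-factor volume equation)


Formula: V = pi * (DBH/200)^2 * H * ff
Radius = DBH/200 = 77.9/200 = 0.3895 m
Radius^2 = 0.3895^2 = 0.15171025 m^2
V = pi * 0.15171025 * 35.3 * 0.35
V = 5.889 m^3

5.889


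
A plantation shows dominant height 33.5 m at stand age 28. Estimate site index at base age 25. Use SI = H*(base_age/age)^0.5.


Formula: SI = H_dom * (base_age / age)^0.5
Age ratio = 25 / 28 = 0.89286
sqrt(age_ratio) = 0.94491
SI = 33.5 * 0.94491 = 31.7 m

31.7


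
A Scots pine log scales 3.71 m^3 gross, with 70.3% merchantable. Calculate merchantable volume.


Formula: MV = V_total * (merchantable_pct / 100)
Merchantable fraction = 70.3% / 100 = 0.703
MV = 3.71 m^3 * 0.703 = 2.608 m^3

2.608


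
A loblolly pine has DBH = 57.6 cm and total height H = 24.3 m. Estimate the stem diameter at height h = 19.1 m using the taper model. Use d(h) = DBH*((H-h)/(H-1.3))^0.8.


Taper: d(h) = DBH * ((H - h) / (H - 1.3))^0.8
Numerator = H - h = 24.3 - 19.1 = 5.2 m
Denominator = H - 1.3 = 24.3 - 1.3 = 23.0 m
Ratio = 5.2 / 23.0 = 0.22609
d = 57.6 * 0.22609^0.8 = 17.5 cm

17.5


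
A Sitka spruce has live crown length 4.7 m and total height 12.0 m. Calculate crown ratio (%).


Formula: Crown Ratio = (Crown Length / Total Height) * 100
CR = (4.7 m / 12.0 m) * 100
CR = 0.3917 * 100 = 39.2%

39.2


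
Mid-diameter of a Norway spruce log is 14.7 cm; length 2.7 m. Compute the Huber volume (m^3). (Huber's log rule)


Huber: V = Am * L,  Am = pi*(Dm/200)^2
Am = pi*(14.7/200)^2 = 0.016972 m^2
V = 0.016972*2.7 = 0.0458 m^3

0.0458


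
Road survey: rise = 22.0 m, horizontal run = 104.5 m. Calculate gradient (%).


Formula: Gradient = rise / run * 100
Gradient = 22.0 / 104.5 * 100 = 21.1%

21.1


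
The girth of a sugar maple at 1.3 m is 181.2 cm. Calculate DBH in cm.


Formula: DBH = C / pi
DBH = 181.2 / pi
pi = 3.14159...
DBH = 57.7 cm

57.7


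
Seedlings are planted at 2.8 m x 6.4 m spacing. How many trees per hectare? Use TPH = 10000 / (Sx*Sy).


Formula: TPH = 10000 m^2/ha / (spacing_x * spacing_y)
Area per tree = 2.8 m * 6.4 m = 17.92 m^2
TPH = 10000 / 17.92 = 558 trees/ha

558


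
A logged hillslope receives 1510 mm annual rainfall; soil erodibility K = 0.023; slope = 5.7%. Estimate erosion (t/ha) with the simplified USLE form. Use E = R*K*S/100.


Formula: E = R * K * S / 100  (simplified USLE)
R * K = 1510 * 0.023 = 34.73
E = 34.73 * 5.7 / 100 = 1.98 t/ha

1.98


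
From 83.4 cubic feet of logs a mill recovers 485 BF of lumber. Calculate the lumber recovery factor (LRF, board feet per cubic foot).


Formula: LRF = Lumber Output (BF) / Log Input (ft^3)
LRF = 485 BF / 83.4 ft^3
LRF = 5.82 BF/ft^3

5.82


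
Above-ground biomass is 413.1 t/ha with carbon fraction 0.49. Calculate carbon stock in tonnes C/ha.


Formula: Carbon Stock = Biomass * Carbon Fraction
C = 413.1 t/ha * 0.49
C = 202.4 t C/ha

202.4


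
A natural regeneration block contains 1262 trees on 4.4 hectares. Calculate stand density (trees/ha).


Formula: Stand Density = N_trees / Area_ha
Density = 1262 trees / 4.4 ha
Density = 287 trees/ha

287


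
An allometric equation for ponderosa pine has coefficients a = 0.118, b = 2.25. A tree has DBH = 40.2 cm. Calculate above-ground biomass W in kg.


Formula: W = a * DBH^b  (allometric power law)
DBH^b = 40.2^2.25 = 4069.1961
W = 0.118 * 4069.1961 = 480.2 kg

480.2


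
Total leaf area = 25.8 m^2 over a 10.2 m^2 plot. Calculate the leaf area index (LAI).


Formula: LAI = total leaf area / ground area  (dimensionless)
LAI = 25.8 m^2 / 10.2 m^2
LAI = 2.53

2.53


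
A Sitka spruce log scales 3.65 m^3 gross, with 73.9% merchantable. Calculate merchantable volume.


Formula: MV = V_total * (merchantable_pct / 100)
Merchantable fraction = 73.9% / 100 = 0.739
MV = 3.65 m^3 * 0.739 = 2.697 m^3

2.697


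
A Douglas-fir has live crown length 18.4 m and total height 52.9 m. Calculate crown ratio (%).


Formula: Crown Ratio = (Crown Length / Total Height) * 100
CR = (18.4 m / 52.9 m) * 100
CR = 0.3478 * 100 = 34.8%

34.8


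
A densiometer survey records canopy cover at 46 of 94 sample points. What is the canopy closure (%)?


Formula: Canopy closure = covered points / total points * 100
Closure = 46 / 94 * 100
Closure = 0.4894 * 100 = 48.9%

48.9


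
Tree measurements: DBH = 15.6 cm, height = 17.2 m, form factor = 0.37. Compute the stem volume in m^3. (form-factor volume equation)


Formula: V = pi * (DBH/200)^2 * H * ff
Radius = DBH/200 = 15.6/200 = 0.078 m
Radius^2 = 0.078^2 = 0.006084 m^2
V = pi * 0.006084 * 17.2 * 0.37
V = 0.122 m^3

0.122


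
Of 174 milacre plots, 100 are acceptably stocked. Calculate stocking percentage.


Formula: Stocking % = stocked plots / total plots * 100
Stocking = 100 / 174 * 100
Stocking = 0.5747 * 100 = 57.5%

57.5


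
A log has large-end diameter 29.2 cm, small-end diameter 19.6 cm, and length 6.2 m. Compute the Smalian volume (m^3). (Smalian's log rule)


Smalian: V = (A1 + A2)/2 * L,  A = pi*(D/200)^2
A1 = pi*(29.2/200)^2 = 0.066966 m^2
A2 = pi*(19.6/200)^2 = 0.030172 m^2
V = (0.066966+0.030172)/2*6.2 = 0.3011 m^3

0.3011


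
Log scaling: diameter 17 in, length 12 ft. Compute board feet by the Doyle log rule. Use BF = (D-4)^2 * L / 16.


Doyle: BF = (D - 4)^2 * L / 16
Adjusted diameter = 17 - 4 = 13 in
(D-4)^2 = 13^2 = 169
BF = 169 * 12 / 16 = 127 BF

127


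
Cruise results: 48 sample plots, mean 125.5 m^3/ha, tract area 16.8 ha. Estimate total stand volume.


Formula: Total Volume = Mean Volume per ha * Total Area
Total Volume = 125.5 m^3/ha * 16.8 ha
Total Volume = 2108 m^3

2108


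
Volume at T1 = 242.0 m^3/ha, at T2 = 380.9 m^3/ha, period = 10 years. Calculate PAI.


Formula: PAI = (V_T2 - V_T1) / (T2 - T1)
Volume increment = 380.9 - 242.0 = 138.9 m^3/ha
PAI = 138.9 / 10 = 13.89 m^3/ha/year

13.89


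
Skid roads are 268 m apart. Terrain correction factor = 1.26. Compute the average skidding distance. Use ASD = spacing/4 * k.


Formula: ASD = (spacing / 4) * correction
Uncorrected distance = spacing / 4 = 268 / 4 = 67 m
ASD = 67 * 1.26 = 84 m

84


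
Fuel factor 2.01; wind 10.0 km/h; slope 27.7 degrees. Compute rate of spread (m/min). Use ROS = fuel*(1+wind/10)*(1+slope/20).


Formula: ROS = fuel * (1 + wind/10) * (1 + slope/20)
Wind factor = 1 + 10.0/10 = 2.0
Slope factor = 1 + 27.7/20 = 2.385
ROS = 2.01 * 2.0 * 2.385 = 9.59 m/min

9.59


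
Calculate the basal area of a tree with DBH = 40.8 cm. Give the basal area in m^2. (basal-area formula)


Formula: BA = pi * (DBH/2)^2 / 10000  (cm^2 to m^2)
Radius = DBH/2 = 40.8/2 = 20.4 cm
BA = pi * 20.4^2 / 10000
   = 1307.4052 cm^2 / 10000
   = 0.1307 m^2

0.1307


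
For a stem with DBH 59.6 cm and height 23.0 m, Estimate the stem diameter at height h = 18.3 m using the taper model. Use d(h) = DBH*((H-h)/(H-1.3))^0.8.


Taper: d(h) = DBH * ((H - h) / (H - 1.3))^0.8
Numerator = H - h = 23.0 - 18.3 = 4.7 m
Denominator = H - 1.3 = 23.0 - 1.3 = 21.7 m
Ratio = 4.7 / 21.7 = 0.21659
d = 59.6 * 0.21659^0.8 = 17.5 cm

17.5


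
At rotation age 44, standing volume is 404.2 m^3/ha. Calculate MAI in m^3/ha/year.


Formula: MAI = Total Volume / Stand Age
MAI = 404.2 m^3/ha / 44 years
MAI = 9.19 m^3/ha/year

9.19


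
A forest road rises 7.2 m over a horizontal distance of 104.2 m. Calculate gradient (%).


Formula: Gradient = rise / run * 100
Gradient = 7.2 / 104.2 * 100 = 6.9%

6.9


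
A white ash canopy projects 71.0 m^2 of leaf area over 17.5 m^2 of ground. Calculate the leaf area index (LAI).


Formula: LAI = total leaf area / ground area  (dimensionless)
LAI = 71.0 m^2 / 17.5 m^2
LAI = 4.06

4.06


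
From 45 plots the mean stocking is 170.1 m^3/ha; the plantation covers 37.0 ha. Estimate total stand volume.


Formula: Total Volume = Mean Volume per ha * Total Area
Total Volume = 170.1 m^3/ha * 37.0 ha
Total Volume = 6294 m^3

6294


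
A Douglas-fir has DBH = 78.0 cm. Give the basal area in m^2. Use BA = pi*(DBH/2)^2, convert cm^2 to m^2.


Formula: BA = pi * (DBH/2)^2 / 10000  (cm^2 to m^2)
Radius = DBH/2 = 78.0/2 = 39.0 cm
BA = pi * 39.0^2 / 10000
   = 4778.3624 cm^2 / 10000
   = 0.4778 m^2

0.4778


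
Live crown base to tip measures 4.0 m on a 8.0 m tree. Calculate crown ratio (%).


Formula: Crown Ratio = (Crown Length / Total Height) * 100
CR = (4.0 m / 8.0 m) * 100
CR = 0.5 * 100 = 50.0%

50.0


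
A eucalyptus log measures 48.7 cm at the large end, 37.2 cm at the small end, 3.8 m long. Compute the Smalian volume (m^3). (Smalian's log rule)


Smalian: V = (A1 + A2)/2 * L,  A = pi*(D/200)^2
A1 = pi*(48.7/200)^2 = 0.186272 m^2
A2 = pi*(37.2/200)^2 = 0.108687 m^2
V = (0.186272+0.108687)/2*3.8 = 0.5604 m^3

0.5604


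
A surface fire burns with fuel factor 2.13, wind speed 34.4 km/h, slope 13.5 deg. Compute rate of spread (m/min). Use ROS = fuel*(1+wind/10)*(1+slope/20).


Formula: ROS = fuel * (1 + wind/10) * (1 + slope/20)
Wind factor = 1 + 34.4/10 = 4.44
Slope factor = 1 + 13.5/20 = 1.675
ROS = 2.13 * 4.44 * 1.675 = 15.84 m/min

15.84


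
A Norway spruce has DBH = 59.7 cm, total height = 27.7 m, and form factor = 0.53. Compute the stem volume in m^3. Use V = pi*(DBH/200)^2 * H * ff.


Formula: V = pi * (DBH/200)^2 * H * ff
Radius = DBH/200 = 59.7/200 = 0.2985 m
Radius^2 = 0.2985^2 = 0.08910225 m^2
V = pi * 0.08910225 * 27.7 * 0.53
V = 4.11 m^3

4.11


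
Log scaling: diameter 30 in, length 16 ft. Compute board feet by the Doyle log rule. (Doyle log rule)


Doyle: BF = (D - 4)^2 * L / 16
Adjusted diameter = 30 - 4 = 26 in
(D-4)^2 = 26^2 = 676
BF = 676 * 16 / 16 = 676 BF

676


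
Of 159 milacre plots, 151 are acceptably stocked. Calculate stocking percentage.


Formula: Stocking % = stocked plots / total plots * 100
Stocking = 151 / 159 * 100
Stocking = 0.9497 * 100 = 95.0%

95.0


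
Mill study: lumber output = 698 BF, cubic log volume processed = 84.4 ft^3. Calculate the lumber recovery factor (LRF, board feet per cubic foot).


Formula: LRF = Lumber Output (BF) / Log Input (ft^3)
LRF = 698 BF / 84.4 ft^3
LRF = 8.27 BF/ft^3

8.27


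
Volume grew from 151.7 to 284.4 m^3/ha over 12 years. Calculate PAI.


Formula: PAI = (V_T2 - V_T1) / (T2 - T1)
Volume increment = 284.4 - 151.7 = 132.7 m^3/ha
PAI = 132.7 / 12 = 11.06 m^3/ha/year

11.06


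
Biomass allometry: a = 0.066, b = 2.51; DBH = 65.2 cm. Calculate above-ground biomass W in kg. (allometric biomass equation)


Formula: W = a * DBH^b  (allometric power law)
DBH^b = 65.2^2.51 = 35789.9808
W = 0.066 * 35789.9808 = 2362.1 kg

2362.1


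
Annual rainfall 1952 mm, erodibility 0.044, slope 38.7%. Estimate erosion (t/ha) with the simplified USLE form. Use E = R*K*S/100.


Formula: E = R * K * S / 100  (simplified USLE)
R * K = 1952 * 0.044 = 85.888
E = 85.888 * 38.7 / 100 = 33.24 t/ha

33.24


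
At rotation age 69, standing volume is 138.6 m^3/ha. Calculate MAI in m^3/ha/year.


Formula: MAI = Total Volume / Stand Age
MAI = 138.6 m^3/ha / 69 years
MAI = 2.01 m^3/ha/year

2.01


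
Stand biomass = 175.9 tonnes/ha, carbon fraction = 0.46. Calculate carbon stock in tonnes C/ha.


Formula: Carbon Stock = Biomass * Carbon Fraction
C = 175.9 t/ha * 0.46
C = 80.9 t C/ha

80.9


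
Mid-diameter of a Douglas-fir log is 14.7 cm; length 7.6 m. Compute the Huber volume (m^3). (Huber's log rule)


Huber: V = Am * L,  Am = pi*(Dm/200)^2
Am = pi*(14.7/200)^2 = 0.016972 m^2
V = 0.016972*7.6 = 0.129 m^3

0.129


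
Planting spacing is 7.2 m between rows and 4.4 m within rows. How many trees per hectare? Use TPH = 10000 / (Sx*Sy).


Formula: TPH = 10000 m^2/ha / (spacing_x * spacing_y)
Area per tree = 7.2 m * 4.4 m = 31.68 m^2
TPH = 10000 / 31.68 = 316 trees/ha

316


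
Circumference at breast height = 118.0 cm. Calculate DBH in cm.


Formula: DBH = C / pi
DBH = 118.0 / pi
pi = 3.14159...
DBH = 37.6 cm

37.6


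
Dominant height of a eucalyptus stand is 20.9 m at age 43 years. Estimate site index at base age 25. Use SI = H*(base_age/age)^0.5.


Formula: SI = H_dom * (base_age / age)^0.5
Age ratio = 25 / 43 = 0.5814
sqrt(age_ratio) = 0.76249
SI = 20.9 * 0.76249 = 15.9 m

15.9


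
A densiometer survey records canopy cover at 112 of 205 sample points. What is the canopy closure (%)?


Formula: Canopy closure = covered points / total points * 100
Closure = 112 / 205 * 100
Closure = 0.5463 * 100 = 54.6%

54.6


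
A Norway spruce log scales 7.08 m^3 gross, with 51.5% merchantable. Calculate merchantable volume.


Formula: MV = V_total * (merchantable_pct / 100)
Merchantable fraction = 51.5% / 100 = 0.515
MV = 7.08 m^3 * 0.515 = 3.646 m^3

3.646


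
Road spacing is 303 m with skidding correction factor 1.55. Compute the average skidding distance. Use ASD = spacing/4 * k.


Formula: ASD = (spacing / 4) * correction
Uncorrected distance = spacing / 4 = 303 / 4 = 75.75 m
ASD = 75.75 * 1.55 = 117 m

117


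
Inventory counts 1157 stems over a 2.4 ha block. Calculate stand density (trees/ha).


Formula: Stand Density = N_trees / Area_ha
Density = 1157 trees / 2.4 ha
Density = 482 trees/ha

482


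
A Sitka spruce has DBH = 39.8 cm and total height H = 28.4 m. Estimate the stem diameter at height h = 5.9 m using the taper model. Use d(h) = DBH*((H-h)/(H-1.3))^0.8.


Taper: d(h) = DBH * ((H - h) / (H - 1.3))^0.8
Numerator = H - h = 28.4 - 5.9 = 22.5 m
Denominator = H - 1.3 = 28.4 - 1.3 = 27.1 m
Ratio = 22.5 / 27.1 = 0.83026
d = 39.8 * 0.83026^0.8 = 34.3 cm

34.3


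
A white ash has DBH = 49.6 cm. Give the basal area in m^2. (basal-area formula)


Formula: BA = pi * (DBH/2)^2 / 10000  (cm^2 to m^2)
Radius = DBH/2 = 49.6/2 = 24.8 cm
BA = pi * 24.8^2 / 10000
   = 1932.2051 cm^2 / 10000
   = 0.1932 m^2

0.1932


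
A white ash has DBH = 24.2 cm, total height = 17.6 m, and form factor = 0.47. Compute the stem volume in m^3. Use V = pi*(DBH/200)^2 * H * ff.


Formula: V = pi * (DBH/200)^2 * H * ff
Radius = DBH/200 = 24.2/200 = 0.121 m
Radius^2 = 0.121^2 = 0.014641 m^2
V = pi * 0.014641 * 17.6 * 0.47
V = 0.38 m^3

0.38


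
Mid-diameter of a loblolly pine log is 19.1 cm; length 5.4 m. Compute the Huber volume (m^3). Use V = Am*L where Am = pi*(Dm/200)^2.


Huber: V = Am * L,  Am = pi*(Dm/200)^2
Am = pi*(19.1/200)^2 = 0.028652 m^2
V = 0.028652*5.4 = 0.1547 m^3

0.1547


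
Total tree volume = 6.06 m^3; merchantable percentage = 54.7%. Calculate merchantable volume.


Formula: MV = V_total * (merchantable_pct / 100)
Merchantable fraction = 54.7% / 100 = 0.547
MV = 6.06 m^3 * 0.547 = 3.315 m^3

3.315


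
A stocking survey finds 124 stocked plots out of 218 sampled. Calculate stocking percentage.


Formula: Stocking % = stocked plots / total plots * 100
Stocking = 124 / 218 * 100
Stocking = 0.5688 * 100 = 56.9%

56.9


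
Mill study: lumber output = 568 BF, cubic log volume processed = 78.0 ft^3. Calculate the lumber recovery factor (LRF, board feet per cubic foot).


Formula: LRF = Lumber Output (BF) / Log Input (ft^3)
LRF = 568 BF / 78.0 ft^3
LRF = 7.28 BF/ft^3

7.28


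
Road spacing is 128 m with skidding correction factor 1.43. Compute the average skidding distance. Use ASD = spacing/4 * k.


Formula: ASD = (spacing / 4) * correction
Uncorrected distance = spacing / 4 = 128 / 4 = 32 m
ASD = 32 * 1.43 = 46 m

46


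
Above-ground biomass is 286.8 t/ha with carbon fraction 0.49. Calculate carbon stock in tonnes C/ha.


Formula: Carbon Stock = Biomass * Carbon Fraction
C = 286.8 t/ha * 0.49
C = 140.5 t C/ha

140.5


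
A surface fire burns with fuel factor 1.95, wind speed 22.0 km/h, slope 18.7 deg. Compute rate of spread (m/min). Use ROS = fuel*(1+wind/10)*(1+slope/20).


Formula: ROS = fuel * (1 + wind/10) * (1 + slope/20)
Wind factor = 1 + 22.0/10 = 3.2
Slope factor = 1 + 18.7/20 = 1.935
ROS = 1.95 * 3.2 * 1.935 = 12.07 m/min

12.07


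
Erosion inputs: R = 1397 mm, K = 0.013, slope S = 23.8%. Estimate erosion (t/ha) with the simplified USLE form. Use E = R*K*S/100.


Formula: E = R * K * S / 100  (simplified USLE)
R * K = 1397 * 0.013 = 18.161
E = 18.161 * 23.8 / 100 = 4.32 t/ha

4.32


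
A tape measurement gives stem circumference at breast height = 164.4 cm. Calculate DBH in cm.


Formula: DBH = C / pi
DBH = 164.4 / pi
pi = 3.14159...
DBH = 52.3 cm

52.3


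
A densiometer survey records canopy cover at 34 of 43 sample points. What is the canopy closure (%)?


Formula: Canopy closure = covered points / total points * 100
Closure = 34 / 43 * 100
Closure = 0.7907 * 100 = 79.1%

79.1


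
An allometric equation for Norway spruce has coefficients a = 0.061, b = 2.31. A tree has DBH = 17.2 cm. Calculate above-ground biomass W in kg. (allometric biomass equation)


Formula: W = a * DBH^b  (allometric power law)
DBH^b = 17.2^2.31 = 714.6127
W = 0.061 * 714.6127 = 43.6 kg

43.6


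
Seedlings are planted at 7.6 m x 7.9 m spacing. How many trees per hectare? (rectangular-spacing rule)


Formula: TPH = 10000 m^2/ha / (spacing_x * spacing_y)
Area per tree = 7.6 m * 7.9 m = 60.04 m^2
TPH = 10000 / 60.04 = 167 trees/ha

167


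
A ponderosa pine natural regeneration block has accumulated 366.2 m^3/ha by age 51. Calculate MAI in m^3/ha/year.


Formula: MAI = Total Volume / Stand Age
MAI = 366.2 m^3/ha / 51 years
MAI = 7.18 m^3/ha/year

7.18


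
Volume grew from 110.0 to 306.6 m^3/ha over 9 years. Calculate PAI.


Formula: PAI = (V_T2 - V_T1) / (T2 - T1)
Volume increment = 306.6 - 110.0 = 196.6 m^3/ha
PAI = 196.6 / 9 = 21.84 m^3/ha/year

21.84


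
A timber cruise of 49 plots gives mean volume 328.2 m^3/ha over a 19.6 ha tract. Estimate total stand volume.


Formula: Total Volume = Mean Volume per ha * Total Area
Total Volume = 328.2 m^3/ha * 19.6 ha
Total Volume = 6433 m^3

6433


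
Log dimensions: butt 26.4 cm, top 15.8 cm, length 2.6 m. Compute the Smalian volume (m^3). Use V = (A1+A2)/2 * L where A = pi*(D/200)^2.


Smalian: V = (A1 + A2)/2 * L,  A = pi*(D/200)^2
A1 = pi*(26.4/200)^2 = 0.054739 m^2
A2 = pi*(15.8/200)^2 = 0.019607 m^2
V = (0.054739+0.019607)/2*2.6 = 0.0966 m^3

0.0966


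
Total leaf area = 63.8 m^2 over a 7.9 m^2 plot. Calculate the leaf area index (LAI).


Formula: LAI = total leaf area / ground area  (dimensionless)
LAI = 63.8 m^2 / 7.9 m^2
LAI = 8.08

8.08


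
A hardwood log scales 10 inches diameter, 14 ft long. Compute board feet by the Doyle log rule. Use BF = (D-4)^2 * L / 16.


Doyle: BF = (D - 4)^2 * L / 16
Adjusted diameter = 10 - 4 = 6 in
(D-4)^2 = 6^2 = 36
BF = 36 * 14 / 16 = 32 BF

32


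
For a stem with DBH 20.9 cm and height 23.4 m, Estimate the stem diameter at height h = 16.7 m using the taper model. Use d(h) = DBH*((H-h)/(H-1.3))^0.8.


Taper: d(h) = DBH * ((H - h) / (H - 1.3))^0.8
Numerator = H - h = 23.4 - 16.7 = 6.7 m
Denominator = H - 1.3 = 23.4 - 1.3 = 22.1 m
Ratio = 6.7 / 22.1 = 0.30317
d = 20.9 * 0.30317^0.8 = 8.0 cm

8.0


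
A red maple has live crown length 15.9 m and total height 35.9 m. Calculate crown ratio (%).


Formula: Crown Ratio = (Crown Length / Total Height) * 100
CR = (15.9 m / 35.9 m) * 100
CR = 0.4429 * 100 = 44.3%

44.3


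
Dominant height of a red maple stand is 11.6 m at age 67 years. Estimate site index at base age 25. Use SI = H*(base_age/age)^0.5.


Formula: SI = H_dom * (base_age / age)^0.5
Age ratio = 25 / 67 = 0.37313
sqrt(age_ratio) = 0.61085
SI = 11.6 * 0.61085 = 7.1 m

7.1


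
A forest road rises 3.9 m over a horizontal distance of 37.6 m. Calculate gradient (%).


Formula: Gradient = rise / run * 100
Gradient = 3.9 / 37.6 * 100 = 10.4%

10.4


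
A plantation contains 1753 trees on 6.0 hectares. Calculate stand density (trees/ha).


Formula: Stand Density = N_trees / Area_ha
Density = 1753 trees / 6.0 ha
Density = 292 trees/ha

292


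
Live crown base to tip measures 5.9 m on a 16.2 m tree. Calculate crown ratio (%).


Formula: Crown Ratio = (Crown Length / Total Height) * 100
CR = (5.9 m / 16.2 m) * 100
CR = 0.3642 * 100 = 36.4%

36.4


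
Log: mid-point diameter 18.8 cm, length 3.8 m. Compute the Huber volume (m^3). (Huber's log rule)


Huber: V = Am * L,  Am = pi*(Dm/200)^2
Am = pi*(18.8/200)^2 = 0.027759 m^2
V = 0.027759*3.8 = 0.1055 m^3

0.1055


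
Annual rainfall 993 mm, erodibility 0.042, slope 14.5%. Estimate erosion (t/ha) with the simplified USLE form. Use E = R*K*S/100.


Formula: E = R * K * S / 100  (simplified USLE)
R * K = 993 * 0.042 = 41.706
E = 41.706 * 14.5 / 100 = 6.05 t/ha

6.05


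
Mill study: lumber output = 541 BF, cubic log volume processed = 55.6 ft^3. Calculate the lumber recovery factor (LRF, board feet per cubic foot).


Formula: LRF = Lumber Output (BF) / Log Input (ft^3)
LRF = 541 BF / 55.6 ft^3
LRF = 9.73 BF/ft^3

9.73


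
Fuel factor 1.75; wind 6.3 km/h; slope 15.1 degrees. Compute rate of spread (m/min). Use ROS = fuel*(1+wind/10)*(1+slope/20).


Formula: ROS = fuel * (1 + wind/10) * (1 + slope/20)
Wind factor = 1 + 6.3/10 = 1.63
Slope factor = 1 + 15.1/20 = 1.755
ROS = 1.75 * 1.63 * 1.755 = 5.01 m/min

5.01
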